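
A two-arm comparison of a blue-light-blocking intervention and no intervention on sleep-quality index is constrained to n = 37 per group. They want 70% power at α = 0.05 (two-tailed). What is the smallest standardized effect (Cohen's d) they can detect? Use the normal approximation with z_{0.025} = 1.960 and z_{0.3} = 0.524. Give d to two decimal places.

For two independent groups of n = 37 each: d_min = (z_{α/2} + z_β)·√(2/n).
z-sum = 1.960 + 0.524 = 2.484.
d_min = 2.484 × √(2/37) = 2.484 × 0.2325 = 0.578.

d_min ≈ 0.58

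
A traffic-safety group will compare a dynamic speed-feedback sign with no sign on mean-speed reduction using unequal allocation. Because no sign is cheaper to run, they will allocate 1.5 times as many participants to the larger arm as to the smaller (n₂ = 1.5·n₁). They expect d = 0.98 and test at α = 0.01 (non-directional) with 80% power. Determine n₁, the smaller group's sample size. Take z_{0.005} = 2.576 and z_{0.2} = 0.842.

With allocation ratio k = n₂/n₁ = 1.5, Var(x̄₁−x̄₂) = σ²(1/n₁ + 1/(k·n₁)) = σ²·(k+1)/(k·n₁).
So n₁ = (1 + 1/k)·((z_{α/2} + z_β)/d)² = 1.667 × (3.418/0.98)².
n₁ = 1.667 × 12.16 = 20.3.
Round up: n₁ = 21, giving n₂ = ⌈1.5 × 21⌉ = ⌈31.5⌉ = 32.

n₁ = 21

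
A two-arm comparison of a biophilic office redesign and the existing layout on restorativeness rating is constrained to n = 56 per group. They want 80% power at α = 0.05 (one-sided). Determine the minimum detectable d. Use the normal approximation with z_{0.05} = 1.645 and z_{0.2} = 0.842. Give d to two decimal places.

d_min ≈ 0.47

For two independent groups of n = 56 each: d_min = (z_{α} + z_β)·√(2/n).
z-sum = 1.645 + 0.842 = 2.487.
d_min = 2.487 × √(2/56) = 2.487 × 0.1890 = 0.470.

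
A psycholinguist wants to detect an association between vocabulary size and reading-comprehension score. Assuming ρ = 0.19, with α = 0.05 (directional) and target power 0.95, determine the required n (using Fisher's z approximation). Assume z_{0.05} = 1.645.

n = 296

Fisher's z: C = ½·ln((1+r)/(1−r)) = ½·ln(1.4691) = 0.1923.
n = ((z_{α} + z_β)/C)² + 3.
(1.645 + 1.645) / 0.1923 = 3.290 / 0.1923 = 17.109.
n = 17.109² + 3 = 292.71 + 3 = 295.7.
Round up.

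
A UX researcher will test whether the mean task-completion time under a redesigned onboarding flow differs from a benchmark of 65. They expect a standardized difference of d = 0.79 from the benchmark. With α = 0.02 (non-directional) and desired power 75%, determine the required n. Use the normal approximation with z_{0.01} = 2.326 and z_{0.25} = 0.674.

For a one-sample test: n = ((z_{α/2} + z_β) / d)².
z_{α/2} + z_β = 2.326 + 0.674 = 3.000.
n = (3.000 / 0.79)² = 3.797² = 14.42.
Round up.

n = 15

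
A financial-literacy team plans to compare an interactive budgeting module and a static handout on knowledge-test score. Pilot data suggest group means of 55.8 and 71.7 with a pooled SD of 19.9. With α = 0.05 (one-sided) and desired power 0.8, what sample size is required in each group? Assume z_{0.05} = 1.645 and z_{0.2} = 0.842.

Cohen's d = |M₁ − M₂| / SD_pooled = |55.8 − 71.7| / 19.9 = 15.9 / 19.9 = 0.799.
For two independent groups with equal n: n = 2·((z_{α} + z_β) / d)².
z_{α} + z_β = 1.645 + 0.842 = 2.487.
n = 2 × (2.487 / 0.799)² = 2 × 3.113² = 2 × 9.69 = 19.4.
Round up to the next whole participant.

n = 20 per group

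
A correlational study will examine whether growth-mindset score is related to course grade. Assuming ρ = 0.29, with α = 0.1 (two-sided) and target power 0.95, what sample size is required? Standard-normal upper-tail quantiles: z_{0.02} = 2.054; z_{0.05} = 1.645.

Fisher's z: C = ½·ln((1+r)/(1−r)) = ½·ln(1.8169) = 0.2986.
n = ((z_{α/2} + z_β)/C)² + 3.
(1.645 + 1.645) / 0.2986 = 3.290 / 0.2986 = 11.018.
n = 11.018² + 3 = 121.40 + 3 = 124.4.
Round up.

n = 125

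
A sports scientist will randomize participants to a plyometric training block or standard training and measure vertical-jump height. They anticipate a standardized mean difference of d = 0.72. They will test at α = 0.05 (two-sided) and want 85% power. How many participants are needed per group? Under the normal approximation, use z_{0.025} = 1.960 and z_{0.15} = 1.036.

For two independent groups with equal n: n = 2·((z_{α/2} + z_β) / d)².
z_{α/2} + z_β = 1.960 + 1.036 = 2.996.
n = 2 × (2.996 / 0.72)² = 2 × 4.161² = 2 × 17.31 = 34.6.
Round up to the next whole participant.

n = 35 per group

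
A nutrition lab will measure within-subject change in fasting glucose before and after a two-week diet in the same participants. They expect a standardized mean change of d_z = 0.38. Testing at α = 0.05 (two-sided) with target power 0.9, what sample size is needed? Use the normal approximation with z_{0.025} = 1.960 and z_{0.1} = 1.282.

n = 73 pairs

For a paired (one-sample on differences) test: n = ((z_{α/2} + z_β) / d)².
z_{α/2} + z_β = 1.960 + 1.282 = 3.242.
n = (3.242 / 0.38)² = 8.532² = 72.79.
Round up.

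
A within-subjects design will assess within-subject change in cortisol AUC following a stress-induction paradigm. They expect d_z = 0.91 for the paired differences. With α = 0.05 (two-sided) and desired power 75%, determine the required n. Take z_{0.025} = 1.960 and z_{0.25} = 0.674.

n = 9 pairs

For a paired (one-sample on differences) test: n = ((z_{α/2} + z_β) / d)².
z_{α/2} + z_β = 1.960 + 0.674 = 2.634.
n = (2.634 / 0.91)² = 2.895² = 8.38.
Round up.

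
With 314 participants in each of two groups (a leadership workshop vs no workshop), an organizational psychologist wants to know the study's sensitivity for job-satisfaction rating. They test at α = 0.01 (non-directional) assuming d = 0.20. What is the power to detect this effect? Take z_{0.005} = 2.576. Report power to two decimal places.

For two equal groups, power = Φ(d·√(n/2) − z_{α/2}).
d·√(n/2) = 0.20 × √(314/2) = 0.20 × 12.530 = 2.506.
z_β = 2.506 − 2.576 = -0.070.
Power = Φ(-0.070) = 0.472.

power ≈ 0.47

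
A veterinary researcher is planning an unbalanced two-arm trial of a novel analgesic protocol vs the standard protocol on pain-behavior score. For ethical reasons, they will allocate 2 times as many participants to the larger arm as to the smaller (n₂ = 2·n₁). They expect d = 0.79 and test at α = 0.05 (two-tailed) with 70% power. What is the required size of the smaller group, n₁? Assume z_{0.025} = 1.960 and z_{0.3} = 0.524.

n₁ = 15

With allocation ratio k = n₂/n₁ = 2, Var(x̄₁−x̄₂) = σ²(1/n₁ + 1/(k·n₁)) = σ²·(k+1)/(k·n₁).
So n₁ = (1 + 1/k)·((z_{α/2} + z_β)/d)² = 1.500 × (2.484/0.79)².
n₁ = 1.500 × 9.89 = 14.8.
Round up: n₁ = 15, giving n₂ = 2 × 15 = 30.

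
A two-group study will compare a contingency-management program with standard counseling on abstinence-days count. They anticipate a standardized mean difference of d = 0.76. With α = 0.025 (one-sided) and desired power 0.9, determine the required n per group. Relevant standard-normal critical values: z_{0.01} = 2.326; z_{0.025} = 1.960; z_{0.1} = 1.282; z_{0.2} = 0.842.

For two independent groups with equal n: n = 2·((z_{α} + z_β) / d)².
z_{α} + z_β = 1.960 + 1.282 = 3.242.
n = 2 × (3.242 / 0.76)² = 2 × 4.266² = 2 × 18.20 = 36.4.
Round up to the next whole participant.

n = 37 per group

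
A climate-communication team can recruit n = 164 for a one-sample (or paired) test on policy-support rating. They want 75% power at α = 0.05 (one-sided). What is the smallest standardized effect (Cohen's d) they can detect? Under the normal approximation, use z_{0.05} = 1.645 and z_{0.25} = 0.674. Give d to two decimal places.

For a single sample (or paired design) of n = 164: d_min = (z_{α} + z_β)/√n.
z-sum = 1.645 + 0.674 = 2.319.
d_min = 2.319 / √164 = 2.319 / 12.806 = 0.181.

d_min ≈ 0.18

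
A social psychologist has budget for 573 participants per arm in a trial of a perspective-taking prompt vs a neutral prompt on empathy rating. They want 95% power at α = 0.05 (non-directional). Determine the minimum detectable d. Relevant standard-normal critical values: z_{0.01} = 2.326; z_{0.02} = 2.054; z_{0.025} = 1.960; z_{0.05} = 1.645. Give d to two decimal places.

For two independent groups of n = 573 each: d_min = (z_{α/2} + z_β)·√(2/n).
z-sum = 1.960 + 1.645 = 3.605.
d_min = 3.605 × √(2/573) = 3.605 × 0.0591 = 0.213.

d_min ≈ 0.21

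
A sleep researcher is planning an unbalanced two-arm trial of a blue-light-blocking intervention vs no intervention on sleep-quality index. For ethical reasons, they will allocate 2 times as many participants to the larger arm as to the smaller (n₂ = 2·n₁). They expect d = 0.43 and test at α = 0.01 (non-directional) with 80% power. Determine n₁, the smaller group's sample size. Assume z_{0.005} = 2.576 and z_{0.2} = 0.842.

With allocation ratio k = n₂/n₁ = 2, Var(x̄₁−x̄₂) = σ²(1/n₁ + 1/(k·n₁)) = σ²·(k+1)/(k·n₁).
So n₁ = (1 + 1/k)·((z_{α/2} + z_β)/d)² = 1.500 × (3.418/0.43)².
n₁ = 1.500 × 63.18 = 94.8.
Round up: n₁ = 95, giving n₂ = 2 × 95 = 190.

n₁ = 95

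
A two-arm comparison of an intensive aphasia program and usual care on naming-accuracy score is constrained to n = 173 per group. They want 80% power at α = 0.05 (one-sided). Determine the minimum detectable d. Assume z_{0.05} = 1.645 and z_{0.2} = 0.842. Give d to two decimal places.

For two independent groups of n = 173 each: d_min = (z_{α} + z_β)·√(2/n).
z-sum = 1.645 + 0.842 = 2.487.
d_min = 2.487 × √(2/173) = 2.487 × 0.1075 = 0.267.

d_min ≈ 0.27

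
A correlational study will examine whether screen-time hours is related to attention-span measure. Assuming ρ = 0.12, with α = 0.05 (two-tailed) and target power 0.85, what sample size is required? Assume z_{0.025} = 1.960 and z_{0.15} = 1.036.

Fisher's z: C = ½·ln((1+r)/(1−r)) = ½·ln(1.2727) = 0.1206.
n = ((z_{α/2} + z_β)/C)² + 3.
(1.960 + 1.036) / 0.1206 = 2.996 / 0.1206 = 24.842.
n = 24.842² + 3 = 617.15 + 3 = 620.1.
Round up.

n = 621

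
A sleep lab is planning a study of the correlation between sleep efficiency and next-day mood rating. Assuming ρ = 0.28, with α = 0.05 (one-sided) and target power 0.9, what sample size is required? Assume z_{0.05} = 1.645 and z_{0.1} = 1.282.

n = 107

Fisher's z: C = ½·ln((1+r)/(1−r)) = ½·ln(1.7778) = 0.2877.
n = ((z_{α} + z_β)/C)² + 3.
(1.645 + 1.282) / 0.2877 = 2.927 / 0.2877 = 10.174.
n = 10.174² + 3 = 103.51 + 3 = 106.5.
Round up.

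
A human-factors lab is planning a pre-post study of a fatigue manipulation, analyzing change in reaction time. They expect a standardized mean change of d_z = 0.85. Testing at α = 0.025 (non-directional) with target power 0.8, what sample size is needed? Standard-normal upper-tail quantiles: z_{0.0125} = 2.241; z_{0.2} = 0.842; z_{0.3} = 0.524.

For a paired (one-sample on differences) test: n = ((z_{α/2} + z_β) / d)².
z_{α/2} + z_β = 2.241 + 0.842 = 3.083.
n = (3.083 / 0.85)² = 3.627² = 13.16.
Round up.

n = 14 pairs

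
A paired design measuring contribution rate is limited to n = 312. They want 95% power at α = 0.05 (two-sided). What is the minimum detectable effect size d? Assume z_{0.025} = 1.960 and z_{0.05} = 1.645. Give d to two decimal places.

For a single sample (or paired design) of n = 312: d_min = (z_{α/2} + z_β)/√n.
z-sum = 1.960 + 1.645 = 3.605.
d_min = 3.605 / √312 = 3.605 / 17.664 = 0.204.

d_min ≈ 0.20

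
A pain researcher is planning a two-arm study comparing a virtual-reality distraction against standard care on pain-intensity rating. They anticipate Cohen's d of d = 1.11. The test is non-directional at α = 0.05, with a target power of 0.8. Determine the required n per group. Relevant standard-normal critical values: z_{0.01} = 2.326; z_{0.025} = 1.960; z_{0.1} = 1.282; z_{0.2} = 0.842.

n = 13 per group

For two independent groups with equal n: n = 2·((z_{α/2} + z_β) / d)².
z_{α/2} + z_β = 1.960 + 0.842 = 2.802.
n = 2 × (2.802 / 1.11)² = 2 × 2.524² = 2 × 6.37 = 12.7.
Round up to the next whole participant.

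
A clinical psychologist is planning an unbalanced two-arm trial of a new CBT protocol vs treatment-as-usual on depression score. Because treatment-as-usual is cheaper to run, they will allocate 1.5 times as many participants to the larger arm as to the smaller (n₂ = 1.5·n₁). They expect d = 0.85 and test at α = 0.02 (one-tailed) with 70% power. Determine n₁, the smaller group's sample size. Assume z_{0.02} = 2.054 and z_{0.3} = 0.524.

With allocation ratio k = n₂/n₁ = 1.5, Var(x̄₁−x̄₂) = σ²(1/n₁ + 1/(k·n₁)) = σ²·(k+1)/(k·n₁).
So n₁ = (1 + 1/k)·((z_{α} + z_β)/d)² = 1.667 × (2.578/0.85)².
n₁ = 1.667 × 9.20 = 15.3.
Round up: n₁ = 16, giving n₂ = 1.5 × 16 = 24.

n₁ = 16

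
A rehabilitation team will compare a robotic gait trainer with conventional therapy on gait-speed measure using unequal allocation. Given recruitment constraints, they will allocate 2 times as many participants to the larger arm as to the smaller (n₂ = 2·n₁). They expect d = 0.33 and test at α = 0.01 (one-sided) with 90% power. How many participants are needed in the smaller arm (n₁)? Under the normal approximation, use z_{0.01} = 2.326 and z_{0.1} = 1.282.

n₁ = 180

With allocation ratio k = n₂/n₁ = 2, Var(x̄₁−x̄₂) = σ²(1/n₁ + 1/(k·n₁)) = σ²·(k+1)/(k·n₁).
So n₁ = (1 + 1/k)·((z_{α} + z_β)/d)² = 1.500 × (3.608/0.33)².
n₁ = 1.500 × 119.54 = 179.3.
Round up: n₁ = 180, giving n₂ = 2 × 180 = 360.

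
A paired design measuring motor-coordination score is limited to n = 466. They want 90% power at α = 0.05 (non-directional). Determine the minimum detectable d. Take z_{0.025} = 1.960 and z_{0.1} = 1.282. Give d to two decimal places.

d_min ≈ 0.15

For a single sample (or paired design) of n = 466: d_min = (z_{α/2} + z_β)/√n.
z-sum = 1.960 + 1.282 = 3.242.
d_min = 3.242 / √466 = 3.242 / 21.587 = 0.150.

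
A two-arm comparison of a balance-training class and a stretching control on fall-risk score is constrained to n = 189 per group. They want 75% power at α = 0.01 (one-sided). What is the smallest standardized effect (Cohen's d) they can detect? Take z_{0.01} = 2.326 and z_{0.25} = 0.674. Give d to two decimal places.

d_min ≈ 0.31

For two independent groups of n = 189 each: d_min = (z_{α} + z_β)·√(2/n).
z-sum = 2.326 + 0.674 = 3.000.
d_min = 3.000 × √(2/189) = 3.000 × 0.1029 = 0.309.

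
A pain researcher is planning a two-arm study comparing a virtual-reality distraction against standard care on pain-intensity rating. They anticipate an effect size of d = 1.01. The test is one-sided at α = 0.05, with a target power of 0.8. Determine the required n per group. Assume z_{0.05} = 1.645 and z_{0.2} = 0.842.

n = 13 per group

For two independent groups with equal n: n = 2·((z_{α} + z_β) / d)².
z_{α} + z_β = 1.645 + 0.842 = 2.487.
n = 2 × (2.487 / 1.01)² = 2 × 2.462² = 2 × 6.06 = 12.1.
Round up to the next whole participant.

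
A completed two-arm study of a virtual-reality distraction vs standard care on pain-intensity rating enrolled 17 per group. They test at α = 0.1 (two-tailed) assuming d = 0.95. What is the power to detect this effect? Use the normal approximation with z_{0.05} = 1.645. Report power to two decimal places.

For two equal groups, power = Φ(d·√(n/2) − z_{α/2}).
d·√(n/2) = 0.95 × √(17/2) = 0.95 × 2.915 = 2.770.
z_β = 2.770 − 1.645 = 1.125.
Power = Φ(1.125) = 0.870.

power ≈ 0.87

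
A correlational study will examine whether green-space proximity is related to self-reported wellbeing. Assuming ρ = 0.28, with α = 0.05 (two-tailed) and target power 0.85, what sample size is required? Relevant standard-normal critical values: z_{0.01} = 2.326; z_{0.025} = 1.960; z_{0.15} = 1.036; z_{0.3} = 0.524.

n = 112

Fisher's z: C = ½·ln((1+r)/(1−r)) = ½·ln(1.7778) = 0.2877.
n = ((z_{α/2} + z_β)/C)² + 3.
(1.960 + 1.036) / 0.2877 = 2.996 / 0.2877 = 10.414.
n = 10.414² + 3 = 108.44 + 3 = 111.4.
Round up.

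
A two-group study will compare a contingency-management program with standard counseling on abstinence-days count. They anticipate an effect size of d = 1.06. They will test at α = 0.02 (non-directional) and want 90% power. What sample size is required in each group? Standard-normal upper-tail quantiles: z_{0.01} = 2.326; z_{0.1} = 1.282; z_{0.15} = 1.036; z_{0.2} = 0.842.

For two independent groups with equal n: n = 2·((z_{α/2} + z_β) / d)².
z_{α/2} + z_β = 2.326 + 1.282 = 3.608.
n = 2 × (3.608 / 1.06)² = 2 × 3.404² = 2 × 11.59 = 23.2.
Round up to the next whole participant.

n = 24 per group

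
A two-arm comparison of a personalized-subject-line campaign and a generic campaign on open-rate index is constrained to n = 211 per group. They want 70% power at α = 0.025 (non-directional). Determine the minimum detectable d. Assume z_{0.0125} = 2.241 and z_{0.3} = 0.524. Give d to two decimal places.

d_min ≈ 0.27

For two independent groups of n = 211 each: d_min = (z_{α/2} + z_β)·√(2/n).
z-sum = 2.241 + 0.524 = 2.765.
d_min = 2.765 × √(2/211) = 2.765 × 0.0974 = 0.269.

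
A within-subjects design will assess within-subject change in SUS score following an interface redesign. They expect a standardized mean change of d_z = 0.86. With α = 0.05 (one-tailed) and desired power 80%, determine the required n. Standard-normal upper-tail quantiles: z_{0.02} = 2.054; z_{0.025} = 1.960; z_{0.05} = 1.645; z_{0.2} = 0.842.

For a paired (one-sample on differences) test: n = ((z_{α} + z_β) / d)².
z_{α} + z_β = 1.645 + 0.842 = 2.487.
n = (2.487 / 0.86)² = 2.892² = 8.36.
Round up.

n = 9 pairs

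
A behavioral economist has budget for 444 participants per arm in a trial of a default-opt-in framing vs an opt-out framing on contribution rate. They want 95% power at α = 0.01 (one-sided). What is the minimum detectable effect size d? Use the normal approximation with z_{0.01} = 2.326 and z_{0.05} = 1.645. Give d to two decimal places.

d_min ≈ 0.27

For two independent groups of n = 444 each: d_min = (z_{α} + z_β)·√(2/n).
z-sum = 2.326 + 1.645 = 3.971.
d_min = 3.971 × √(2/444) = 3.971 × 0.0671 = 0.267.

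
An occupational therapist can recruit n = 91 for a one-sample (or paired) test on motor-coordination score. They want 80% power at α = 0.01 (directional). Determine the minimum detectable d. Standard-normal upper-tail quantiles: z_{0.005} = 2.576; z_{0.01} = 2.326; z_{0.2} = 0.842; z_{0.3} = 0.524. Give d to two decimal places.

For a single sample (or paired design) of n = 91: d_min = (z_{α} + z_β)/√n.
z-sum = 2.326 + 0.842 = 3.168.
d_min = 3.168 / √91 = 3.168 / 9.539 = 0.332.

d_min ≈ 0.33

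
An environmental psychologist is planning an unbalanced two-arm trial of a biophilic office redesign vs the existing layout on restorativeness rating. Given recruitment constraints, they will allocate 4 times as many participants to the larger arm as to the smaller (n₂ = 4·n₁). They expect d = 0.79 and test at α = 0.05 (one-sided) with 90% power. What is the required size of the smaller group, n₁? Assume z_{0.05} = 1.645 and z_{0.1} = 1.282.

With allocation ratio k = n₂/n₁ = 4, Var(x̄₁−x̄₂) = σ²(1/n₁ + 1/(k·n₁)) = σ²·(k+1)/(k·n₁).
So n₁ = (1 + 1/k)·((z_{α} + z_β)/d)² = 1.250 × (2.927/0.79)².
n₁ = 1.250 × 13.73 = 17.2.
Round up: n₁ = 18, giving n₂ = 4 × 18 = 72.

n₁ = 18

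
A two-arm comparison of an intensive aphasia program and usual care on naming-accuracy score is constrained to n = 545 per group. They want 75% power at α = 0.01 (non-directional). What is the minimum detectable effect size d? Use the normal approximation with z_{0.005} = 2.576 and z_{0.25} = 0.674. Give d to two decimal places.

d_min ≈ 0.20

For two independent groups of n = 545 each: d_min = (z_{α/2} + z_β)·√(2/n).
z-sum = 2.576 + 0.674 = 3.250.
d_min = 3.250 × √(2/545) = 3.250 × 0.0606 = 0.197.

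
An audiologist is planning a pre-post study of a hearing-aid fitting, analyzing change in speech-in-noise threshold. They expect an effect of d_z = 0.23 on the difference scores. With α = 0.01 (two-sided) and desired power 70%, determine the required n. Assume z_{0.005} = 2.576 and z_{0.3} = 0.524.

For a paired (one-sample on differences) test: n = ((z_{α/2} + z_β) / d)².
z_{α/2} + z_β = 2.576 + 0.524 = 3.100.
n = (3.100 / 0.23)² = 13.478² = 181.66.
Round up.

n = 182 pairs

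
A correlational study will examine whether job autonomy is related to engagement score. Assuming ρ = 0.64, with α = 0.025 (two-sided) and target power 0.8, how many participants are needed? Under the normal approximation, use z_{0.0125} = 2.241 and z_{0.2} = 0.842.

n = 20

Fisher's z: C = ½·ln((1+r)/(1−r)) = ½·ln(4.5556) = 0.7582.
n = ((z_{α/2} + z_β)/C)² + 3.
(2.241 + 0.842) / 0.7582 = 3.083 / 0.7582 = 4.066.
n = 4.066² + 3 = 16.53 + 3 = 19.5.
Round up.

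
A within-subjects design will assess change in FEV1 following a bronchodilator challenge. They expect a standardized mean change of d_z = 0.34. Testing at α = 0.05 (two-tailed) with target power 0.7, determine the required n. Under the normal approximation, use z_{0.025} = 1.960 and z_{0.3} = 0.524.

For a paired (one-sample on differences) test: n = ((z_{α/2} + z_β) / d)².
z_{α/2} + z_β = 1.960 + 0.524 = 2.484.
n = (2.484 / 0.34)² = 7.306² = 53.38.
Round up.

n = 54 pairs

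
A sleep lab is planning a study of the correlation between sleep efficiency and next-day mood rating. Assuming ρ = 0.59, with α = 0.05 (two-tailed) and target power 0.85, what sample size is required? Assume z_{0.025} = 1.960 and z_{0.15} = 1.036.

Fisher's z: C = ½·ln((1+r)/(1−r)) = ½·ln(3.8780) = 0.6777.
n = ((z_{α/2} + z_β)/C)² + 3.
(1.960 + 1.036) / 0.6777 = 2.996 / 0.6777 = 4.421.
n = 4.421² + 3 = 19.54 + 3 = 22.5.
Round up.

n = 23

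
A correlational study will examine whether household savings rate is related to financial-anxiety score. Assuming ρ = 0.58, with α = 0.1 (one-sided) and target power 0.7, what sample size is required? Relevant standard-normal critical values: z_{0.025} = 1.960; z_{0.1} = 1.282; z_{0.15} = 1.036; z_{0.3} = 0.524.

Fisher's z: C = ½·ln((1+r)/(1−r)) = ½·ln(3.7619) = 0.6625.
n = ((z_{α} + z_β)/C)² + 3.
(1.282 + 0.524) / 0.6625 = 1.806 / 0.6625 = 2.726.
n = 2.726² + 3 = 7.43 + 3 = 10.4.
Round up.

n = 11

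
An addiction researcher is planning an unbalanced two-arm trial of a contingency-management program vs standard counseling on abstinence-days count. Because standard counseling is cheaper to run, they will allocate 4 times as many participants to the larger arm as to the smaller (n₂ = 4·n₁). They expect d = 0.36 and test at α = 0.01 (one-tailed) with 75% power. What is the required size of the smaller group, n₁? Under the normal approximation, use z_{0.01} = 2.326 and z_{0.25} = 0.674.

n₁ = 87

With allocation ratio k = n₂/n₁ = 4, Var(x̄₁−x̄₂) = σ²(1/n₁ + 1/(k·n₁)) = σ²·(k+1)/(k·n₁).
So n₁ = (1 + 1/k)·((z_{α} + z_β)/d)² = 1.250 × (3.000/0.36)².
n₁ = 1.250 × 69.44 = 86.8.
Round up: n₁ = 87, giving n₂ = 4 × 87 = 348.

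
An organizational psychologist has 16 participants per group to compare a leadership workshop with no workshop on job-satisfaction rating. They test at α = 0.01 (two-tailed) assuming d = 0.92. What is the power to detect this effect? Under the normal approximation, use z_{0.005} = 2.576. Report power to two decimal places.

For two equal groups, power = Φ(d·√(n/2) − z_{α/2}).
d·√(n/2) = 0.92 × √(16/2) = 0.92 × 2.828 = 2.602.
z_β = 2.602 − 2.576 = 0.026.
Power = Φ(0.026) = 0.510.

power ≈ 0.51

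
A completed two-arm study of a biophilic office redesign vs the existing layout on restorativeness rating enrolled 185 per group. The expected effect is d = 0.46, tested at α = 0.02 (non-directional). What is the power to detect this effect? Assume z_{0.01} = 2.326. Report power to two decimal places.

power ≈ 0.98

For two equal groups, power = Φ(d·√(n/2) − z_{α/2}).
d·√(n/2) = 0.46 × √(185/2) = 0.46 × 9.618 = 4.424.
z_β = 4.424 − 2.326 = 2.098.
Power = Φ(2.098) = 0.982.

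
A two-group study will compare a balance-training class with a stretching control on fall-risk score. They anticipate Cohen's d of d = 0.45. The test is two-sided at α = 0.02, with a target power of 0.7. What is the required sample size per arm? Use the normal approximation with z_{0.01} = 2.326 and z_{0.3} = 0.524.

For two independent groups with equal n: n = 2·((z_{α/2} + z_β) / d)².
z_{α/2} + z_β = 2.326 + 0.524 = 2.850.
n = 2 × (2.850 / 0.45)² = 2 × 6.333² = 2 × 40.11 = 80.2.
Round up to the next whole participant.

n = 81 per group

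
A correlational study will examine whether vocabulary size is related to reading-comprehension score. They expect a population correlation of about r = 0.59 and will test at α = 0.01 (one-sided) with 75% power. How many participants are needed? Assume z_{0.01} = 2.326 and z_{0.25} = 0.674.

n = 23

Fisher's z: C = ½·ln((1+r)/(1−r)) = ½·ln(3.8780) = 0.6777.
n = ((z_{α} + z_β)/C)² + 3.
(2.326 + 0.674) / 0.6777 = 3.000 / 0.6777 = 4.427.
n = 4.427² + 3 = 19.60 + 3 = 22.6.
Round up.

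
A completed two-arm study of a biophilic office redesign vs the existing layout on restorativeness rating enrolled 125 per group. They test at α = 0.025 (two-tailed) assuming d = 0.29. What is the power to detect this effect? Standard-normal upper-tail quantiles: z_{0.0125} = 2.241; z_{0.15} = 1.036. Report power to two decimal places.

For two equal groups, power = Φ(d·√(n/2) − z_{α/2}).
d·√(n/2) = 0.29 × √(125/2) = 0.29 × 7.906 = 2.293.
z_β = 2.293 − 2.241 = 0.052.
Power = Φ(0.052) = 0.521.

power ≈ 0.52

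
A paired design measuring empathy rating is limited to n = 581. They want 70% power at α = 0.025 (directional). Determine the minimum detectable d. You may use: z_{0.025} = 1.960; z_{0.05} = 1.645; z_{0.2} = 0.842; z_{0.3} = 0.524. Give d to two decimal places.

d_min ≈ 0.10

For a single sample (or paired design) of n = 581: d_min = (z_{α} + z_β)/√n.
z-sum = 1.960 + 0.524 = 2.484.
d_min = 2.484 / √581 = 2.484 / 24.104 = 0.103.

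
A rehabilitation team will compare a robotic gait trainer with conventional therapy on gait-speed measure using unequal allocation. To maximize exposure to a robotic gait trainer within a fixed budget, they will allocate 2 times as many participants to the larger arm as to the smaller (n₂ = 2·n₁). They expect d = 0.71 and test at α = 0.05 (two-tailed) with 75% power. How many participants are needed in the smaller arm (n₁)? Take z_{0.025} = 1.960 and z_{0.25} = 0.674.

n₁ = 21

With allocation ratio k = n₂/n₁ = 2, Var(x̄₁−x̄₂) = σ²(1/n₁ + 1/(k·n₁)) = σ²·(k+1)/(k·n₁).
So n₁ = (1 + 1/k)·((z_{α/2} + z_β)/d)² = 1.500 × (2.634/0.71)².
n₁ = 1.500 × 13.76 = 20.6.
Round up: n₁ = 21, giving n₂ = 2 × 21 = 42.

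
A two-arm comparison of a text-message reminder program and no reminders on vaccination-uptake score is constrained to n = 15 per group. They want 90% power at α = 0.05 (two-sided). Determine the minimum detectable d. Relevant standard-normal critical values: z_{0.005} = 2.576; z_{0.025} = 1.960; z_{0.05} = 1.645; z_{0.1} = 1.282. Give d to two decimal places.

d_min ≈ 1.18

For two independent groups of n = 15 each: d_min = (z_{α/2} + z_β)·√(2/n).
z-sum = 1.960 + 1.282 = 3.242.
d_min = 3.242 × √(2/15) = 3.242 × 0.3651 = 1.184.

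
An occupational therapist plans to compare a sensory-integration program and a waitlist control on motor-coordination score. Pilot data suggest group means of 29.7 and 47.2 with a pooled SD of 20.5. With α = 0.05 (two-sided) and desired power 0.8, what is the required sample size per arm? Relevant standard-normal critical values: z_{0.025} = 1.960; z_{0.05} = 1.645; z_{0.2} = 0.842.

n = 22 per group

Cohen's d = |M₁ − M₂| / SD_pooled = |29.7 − 47.2| / 20.5 = 17.5 / 20.5 = 0.854.
For two independent groups with equal n: n = 2·((z_{α/2} + z_β) / d)².
z_{α/2} + z_β = 1.960 + 0.842 = 2.802.
n = 2 × (2.802 / 0.854)² = 2 × 3.281² = 2 × 10.77 = 21.5.
Round up to the next whole participant.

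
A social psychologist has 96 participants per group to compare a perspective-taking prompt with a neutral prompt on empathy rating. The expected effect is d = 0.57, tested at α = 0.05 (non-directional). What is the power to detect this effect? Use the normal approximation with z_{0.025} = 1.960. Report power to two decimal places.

power ≈ 0.98

For two equal groups, power = Φ(d·√(n/2) − z_{α/2}).
d·√(n/2) = 0.57 × √(96/2) = 0.57 × 6.928 = 3.949.
z_β = 3.949 − 1.960 = 1.989.
Power = Φ(1.989) = 0.977.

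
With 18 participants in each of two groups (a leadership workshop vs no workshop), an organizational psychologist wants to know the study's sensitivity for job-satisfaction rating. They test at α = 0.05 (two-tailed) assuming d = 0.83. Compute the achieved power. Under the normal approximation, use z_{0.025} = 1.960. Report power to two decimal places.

For two equal groups, power = Φ(d·√(n/2) − z_{α/2}).
d·√(n/2) = 0.83 × √(18/2) = 0.83 × 3.000 = 2.490.
z_β = 2.490 − 1.960 = 0.530.
Power = Φ(0.530) = 0.702.

power ≈ 0.70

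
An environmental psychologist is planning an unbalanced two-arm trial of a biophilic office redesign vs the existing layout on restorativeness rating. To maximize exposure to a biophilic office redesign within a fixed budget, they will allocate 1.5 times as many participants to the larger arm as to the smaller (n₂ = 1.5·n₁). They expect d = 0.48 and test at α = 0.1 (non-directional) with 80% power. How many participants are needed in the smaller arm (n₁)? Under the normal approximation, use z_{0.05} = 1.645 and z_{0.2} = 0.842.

With allocation ratio k = n₂/n₁ = 1.5, Var(x̄₁−x̄₂) = σ²(1/n₁ + 1/(k·n₁)) = σ²·(k+1)/(k·n₁).
So n₁ = (1 + 1/k)·((z_{α/2} + z_β)/d)² = 1.667 × (2.487/0.48)².
n₁ = 1.667 × 26.85 = 44.7.
Round up: n₁ = 45, giving n₂ = ⌈1.5 × 45⌉ = ⌈67.5⌉ = 68.

n₁ = 45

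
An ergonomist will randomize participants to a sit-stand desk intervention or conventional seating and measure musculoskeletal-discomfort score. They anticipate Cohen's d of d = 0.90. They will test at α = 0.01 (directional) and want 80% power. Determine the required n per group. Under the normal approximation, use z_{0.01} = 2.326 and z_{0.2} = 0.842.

For two independent groups with equal n: n = 2·((z_{α} + z_β) / d)².
z_{α} + z_β = 2.326 + 0.842 = 3.168.
n = 2 × (3.168 / 0.90)² = 2 × 3.520² = 2 × 12.39 = 24.8.
Round up to the next whole participant.

n = 25 per group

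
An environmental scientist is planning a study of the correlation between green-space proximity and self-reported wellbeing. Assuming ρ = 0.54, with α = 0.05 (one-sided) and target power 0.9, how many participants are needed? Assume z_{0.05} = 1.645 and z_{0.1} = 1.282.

Fisher's z: C = ½·ln((1+r)/(1−r)) = ½·ln(3.3478) = 0.6042.
n = ((z_{α} + z_β)/C)² + 3.
(1.645 + 1.282) / 0.6042 = 2.927 / 0.6042 = 4.844.
n = 4.844² + 3 = 23.47 + 3 = 26.5.
Round up.

n = 27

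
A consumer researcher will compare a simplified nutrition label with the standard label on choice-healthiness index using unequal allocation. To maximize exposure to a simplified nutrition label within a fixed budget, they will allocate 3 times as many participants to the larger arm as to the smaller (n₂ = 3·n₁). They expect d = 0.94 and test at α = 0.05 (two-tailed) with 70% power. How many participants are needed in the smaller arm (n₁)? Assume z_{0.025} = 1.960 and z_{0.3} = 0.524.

With allocation ratio k = n₂/n₁ = 3, Var(x̄₁−x̄₂) = σ²(1/n₁ + 1/(k·n₁)) = σ²·(k+1)/(k·n₁).
So n₁ = (1 + 1/k)·((z_{α/2} + z_β)/d)² = 1.333 × (2.484/0.94)².
n₁ = 1.333 × 6.98 = 9.3.
Round up: n₁ = 10, giving n₂ = 3 × 10 = 30.

n₁ = 10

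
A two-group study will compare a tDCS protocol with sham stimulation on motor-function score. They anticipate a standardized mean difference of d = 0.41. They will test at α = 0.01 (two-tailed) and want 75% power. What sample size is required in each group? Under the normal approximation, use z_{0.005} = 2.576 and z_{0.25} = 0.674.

For two independent groups with equal n: n = 2·((z_{α/2} + z_β) / d)².
z_{α/2} + z_β = 2.576 + 0.674 = 3.250.
n = 2 × (3.250 / 0.41)² = 2 × 7.927² = 2 × 62.83 = 125.7.
Round up to the next whole participant.

n = 126 per group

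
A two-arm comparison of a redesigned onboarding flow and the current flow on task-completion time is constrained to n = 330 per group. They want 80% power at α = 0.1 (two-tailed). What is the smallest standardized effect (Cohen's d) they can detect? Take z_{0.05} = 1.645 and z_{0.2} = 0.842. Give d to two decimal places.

d_min ≈ 0.19

For two independent groups of n = 330 each: d_min = (z_{α/2} + z_β)·√(2/n).
z-sum = 1.645 + 0.842 = 2.487.
d_min = 2.487 × √(2/330) = 2.487 × 0.0778 = 0.194.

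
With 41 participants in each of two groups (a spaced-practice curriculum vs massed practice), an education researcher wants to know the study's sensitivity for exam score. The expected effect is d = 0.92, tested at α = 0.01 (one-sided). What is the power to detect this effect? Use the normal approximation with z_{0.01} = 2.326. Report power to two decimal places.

For two equal groups, power = Φ(d·√(n/2) − z_{α}).
d·√(n/2) = 0.92 × √(41/2) = 0.92 × 4.528 = 4.165.
z_β = 4.165 − 2.326 = 1.839.
Power = Φ(1.839) = 0.967.

power ≈ 0.97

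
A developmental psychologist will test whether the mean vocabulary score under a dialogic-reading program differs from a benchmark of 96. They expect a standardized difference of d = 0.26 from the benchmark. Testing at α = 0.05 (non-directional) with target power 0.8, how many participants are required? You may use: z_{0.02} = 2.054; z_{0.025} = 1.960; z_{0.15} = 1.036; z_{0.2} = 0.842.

For a one-sample test: n = ((z_{α/2} + z_β) / d)².
z_{α/2} + z_β = 1.960 + 0.842 = 2.802.
n = (2.802 / 0.26)² = 10.777² = 116.14.
Round up.

n = 117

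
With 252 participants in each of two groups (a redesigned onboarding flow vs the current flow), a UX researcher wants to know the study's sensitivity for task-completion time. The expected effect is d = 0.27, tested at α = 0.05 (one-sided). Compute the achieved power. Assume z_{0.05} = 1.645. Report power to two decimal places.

For two equal groups, power = Φ(d·√(n/2) − z_{α}).
d·√(n/2) = 0.27 × √(252/2) = 0.27 × 11.225 = 3.031.
z_β = 3.031 − 1.645 = 1.386.
Power = Φ(1.386) = 0.917.

power ≈ 0.92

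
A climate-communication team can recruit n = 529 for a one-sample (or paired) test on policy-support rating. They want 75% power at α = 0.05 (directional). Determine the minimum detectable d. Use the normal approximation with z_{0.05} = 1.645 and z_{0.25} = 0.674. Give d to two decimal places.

d_min ≈ 0.10

For a single sample (or paired design) of n = 529: d_min = (z_{α} + z_β)/√n.
z-sum = 1.645 + 0.674 = 2.319.
d_min = 2.319 / √529 = 2.319 / 23.000 = 0.101.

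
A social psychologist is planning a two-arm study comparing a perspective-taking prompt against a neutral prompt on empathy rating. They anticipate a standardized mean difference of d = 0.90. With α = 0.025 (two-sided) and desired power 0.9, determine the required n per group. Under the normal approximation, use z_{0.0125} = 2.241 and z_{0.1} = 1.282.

For two independent groups with equal n: n = 2·((z_{α/2} + z_β) / d)².
z_{α/2} + z_β = 2.241 + 1.282 = 3.523.
n = 2 × (3.523 / 0.90)² = 2 × 3.914² = 2 × 15.32 = 30.6.
Round up to the next whole participant.

n = 31 per group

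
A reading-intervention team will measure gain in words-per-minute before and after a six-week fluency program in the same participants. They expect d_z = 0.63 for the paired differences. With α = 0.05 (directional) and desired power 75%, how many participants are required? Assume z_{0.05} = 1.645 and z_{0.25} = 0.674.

n = 14 pairs

For a paired (one-sample on differences) test: n = ((z_{α} + z_β) / d)².
z_{α} + z_β = 1.645 + 0.674 = 2.319.
n = (2.319 / 0.63)² = 3.681² = 13.55.
Round up.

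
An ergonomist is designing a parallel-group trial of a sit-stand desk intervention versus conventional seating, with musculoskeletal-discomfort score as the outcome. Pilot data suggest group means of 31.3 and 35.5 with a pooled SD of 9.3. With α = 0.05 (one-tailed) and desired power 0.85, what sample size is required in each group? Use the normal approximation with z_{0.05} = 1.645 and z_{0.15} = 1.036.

Cohen's d = |M₁ − M₂| / SD_pooled = |31.3 − 35.5| / 9.3 = 4.2 / 9.3 = 0.452.
For two independent groups with equal n: n = 2·((z_{α} + z_β) / d)².
z_{α} + z_β = 1.645 + 1.036 = 2.681.
n = 2 × (2.681 / 0.452)² = 2 × 5.931² = 2 × 35.18 = 70.4.
Round up to the next whole participant.

n = 71 per group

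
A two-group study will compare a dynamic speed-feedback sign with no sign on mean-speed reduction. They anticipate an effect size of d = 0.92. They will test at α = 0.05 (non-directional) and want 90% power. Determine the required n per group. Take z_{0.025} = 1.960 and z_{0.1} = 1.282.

For two independent groups with equal n: n = 2·((z_{α/2} + z_β) / d)².
z_{α/2} + z_β = 1.960 + 1.282 = 3.242.
n = 2 × (3.242 / 0.92)² = 2 × 3.524² = 2 × 12.42 = 24.8.
Round up to the next whole participant.

n = 25 per group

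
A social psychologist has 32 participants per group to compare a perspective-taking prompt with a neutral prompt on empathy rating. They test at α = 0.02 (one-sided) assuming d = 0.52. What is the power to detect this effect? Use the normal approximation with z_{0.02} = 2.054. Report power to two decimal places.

For two equal groups, power = Φ(d·√(n/2) − z_{α}).
d·√(n/2) = 0.52 × √(32/2) = 0.52 × 4.000 = 2.080.
z_β = 2.080 − 2.054 = 0.026.
Power = Φ(0.026) = 0.510.

power ≈ 0.51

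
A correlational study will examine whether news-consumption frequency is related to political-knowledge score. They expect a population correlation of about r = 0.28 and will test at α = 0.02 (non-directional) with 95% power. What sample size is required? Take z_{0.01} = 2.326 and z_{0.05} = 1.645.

n = 194

Fisher's z: C = ½·ln((1+r)/(1−r)) = ½·ln(1.7778) = 0.2877.
n = ((z_{α/2} + z_β)/C)² + 3.
(2.326 + 1.645) / 0.2877 = 3.971 / 0.2877 = 13.803.
n = 13.803² + 3 = 190.51 + 3 = 193.5.
Round up.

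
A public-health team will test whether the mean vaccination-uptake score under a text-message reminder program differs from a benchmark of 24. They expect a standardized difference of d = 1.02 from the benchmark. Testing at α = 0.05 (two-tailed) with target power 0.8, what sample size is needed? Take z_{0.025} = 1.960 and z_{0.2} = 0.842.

n = 8

For a one-sample test: n = ((z_{α/2} + z_β) / d)².
z_{α/2} + z_β = 1.960 + 0.842 = 2.802.
n = (2.802 / 1.02)² = 2.747² = 7.55.
Round up.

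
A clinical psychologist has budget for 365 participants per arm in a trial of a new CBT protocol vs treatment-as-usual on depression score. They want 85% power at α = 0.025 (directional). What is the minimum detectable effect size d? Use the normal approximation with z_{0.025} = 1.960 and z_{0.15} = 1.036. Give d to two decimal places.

For two independent groups of n = 365 each: d_min = (z_{α} + z_β)·√(2/n).
z-sum = 1.960 + 1.036 = 2.996.
d_min = 2.996 × √(2/365) = 2.996 × 0.0740 = 0.222.

d_min ≈ 0.22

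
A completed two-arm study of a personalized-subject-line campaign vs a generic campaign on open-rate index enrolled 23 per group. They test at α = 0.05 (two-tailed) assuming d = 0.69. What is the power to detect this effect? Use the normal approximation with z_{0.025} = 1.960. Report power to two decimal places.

power ≈ 0.65

For two equal groups, power = Φ(d·√(n/2) − z_{α/2}).
d·√(n/2) = 0.69 × √(23/2) = 0.69 × 3.391 = 2.340.
z_β = 2.340 − 1.960 = 0.380.
Power = Φ(0.380) = 0.648.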